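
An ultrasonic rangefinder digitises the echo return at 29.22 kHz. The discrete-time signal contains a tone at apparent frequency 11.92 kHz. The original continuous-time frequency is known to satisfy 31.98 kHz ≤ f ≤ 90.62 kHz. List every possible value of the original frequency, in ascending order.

41.14 kHz, 46.52 kHz, 70.36 kHz, 75.74 kHz

Frequencies that alias to 11.92 kHz are k·fs ± 11.92 kHz for integer k ≥ 0.
k=0: 11.92 kHz.
k=1: 17.3 kHz, 41.14 kHz.
k=2: 46.52 kHz, 70.36 kHz.
k=3: 75.74 kHz, 99.58 kHz.
k=4: 104.96 kHz, 128.8 kHz.
Within [31.98 kHz, 90.62 kHz]: 41.14 kHz, 46.52 kHz, 70.36 kHz, 75.74 kHz.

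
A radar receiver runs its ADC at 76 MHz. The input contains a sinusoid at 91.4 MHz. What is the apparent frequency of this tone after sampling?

15.4 MHz

91.4 MHz mod fs = 15.4 MHz.
15.4 MHz ≤ fs/2 = 38 MHz, appears at 15.4 MHz.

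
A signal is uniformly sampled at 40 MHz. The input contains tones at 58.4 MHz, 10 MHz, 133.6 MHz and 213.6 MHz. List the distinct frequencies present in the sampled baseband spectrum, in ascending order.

fs/2 = 20 MHz.
58.4 MHz mod fs = 18.4 MHz.
18.4 MHz ≤ fs/2 = 20 MHz, appears at 18.4 MHz.
10 MHz ≤ fs/2 = 20 MHz, passes unchanged.
133.6 MHz mod fs = 13.6 MHz.
13.6 MHz ≤ fs/2 = 20 MHz, appears at 13.6 MHz.
213.6 MHz mod fs = 13.6 MHz.
13.6 MHz ≤ fs/2 = 20 MHz, appears at 13.6 MHz.
Distinct values: {10 MHz, 13.6 MHz, 18.4 MHz}.

10 MHz, 13.6 MHz, 18.4 MHz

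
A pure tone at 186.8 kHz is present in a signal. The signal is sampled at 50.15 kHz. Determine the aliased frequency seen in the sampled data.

186.8 kHz mod fs = 36.35 kHz.
36.35 kHz > fs/2 = 25.075 kHz, folds to fs − 36.35 kHz = 13.8 kHz.

13.8 kHz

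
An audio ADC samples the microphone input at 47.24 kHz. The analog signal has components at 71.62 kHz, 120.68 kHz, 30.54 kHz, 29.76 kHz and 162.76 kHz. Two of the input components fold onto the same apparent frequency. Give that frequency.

21.04 kHz

fs/2 = 23.62 kHz.
71.62 kHz mod fs = 24.38 kHz.
24.38 kHz > fs/2 = 23.62 kHz, folds to fs − 24.38 kHz = 22.86 kHz.
120.68 kHz mod fs = 26.2 kHz.
26.2 kHz > fs/2 = 23.62 kHz, folds to fs − 26.2 kHz = 21.04 kHz.
30.54 kHz > fs/2 = 23.62 kHz, folds to fs − 30.54 kHz = 16.7 kHz.
29.76 kHz > fs/2 = 23.62 kHz, folds to fs − 29.76 kHz = 17.48 kHz.
162.76 kHz mod fs = 21.04 kHz.
21.04 kHz ≤ fs/2 = 23.62 kHz, appears at 21.04 kHz.
120.68 kHz and 162.76 kHz both map to 21.04 kHz.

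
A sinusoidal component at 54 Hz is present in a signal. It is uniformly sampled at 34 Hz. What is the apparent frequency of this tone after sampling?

54 Hz mod fs = 20 Hz.
20 Hz > fs/2 = 17 Hz, folds to fs − 20 Hz = 14 Hz.

14 Hz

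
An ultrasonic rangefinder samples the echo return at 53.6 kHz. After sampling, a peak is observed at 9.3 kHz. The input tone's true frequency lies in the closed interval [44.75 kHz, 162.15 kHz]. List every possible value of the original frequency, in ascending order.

Frequencies that alias to 9.3 kHz are k·fs ± 9.3 kHz for integer k ≥ 0.
k=0: 9.3 kHz.
k=1: 44.3 kHz, 62.9 kHz.
k=2: 97.9 kHz, 116.5 kHz.
k=3: 151.5 kHz, 170.1 kHz.
k=4: 205.1 kHz, 223.7 kHz.
Within [44.75 kHz, 162.15 kHz]: 62.9 kHz, 97.9 kHz, 116.5 kHz, 151.5 kHz.

62.9 kHz, 97.9 kHz, 116.5 kHz, 151.5 kHz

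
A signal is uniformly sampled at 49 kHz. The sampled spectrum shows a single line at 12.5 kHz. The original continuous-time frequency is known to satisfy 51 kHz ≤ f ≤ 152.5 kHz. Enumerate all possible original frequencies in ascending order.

61.5 kHz, 85.5 kHz, 110.5 kHz, 134.5 kHz

Frequencies that alias to 12.5 kHz are k·fs ± 12.5 kHz for integer k ≥ 0.
k=0: 12.5 kHz.
k=1: 36.5 kHz, 61.5 kHz.
k=2: 85.5 kHz, 110.5 kHz.
k=3: 134.5 kHz, 159.5 kHz.
k=4: 183.5 kHz, 208.5 kHz.
Within [51 kHz, 152.5 kHz]: 61.5 kHz, 85.5 kHz, 110.5 kHz, 134.5 kHz.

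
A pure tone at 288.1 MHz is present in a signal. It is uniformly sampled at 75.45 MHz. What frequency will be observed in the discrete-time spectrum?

288.1 MHz mod fs = 61.75 MHz.
61.75 MHz > fs/2 = 37.725 MHz, folds to fs − 61.75 MHz = 13.7 MHz.

13.7 MHz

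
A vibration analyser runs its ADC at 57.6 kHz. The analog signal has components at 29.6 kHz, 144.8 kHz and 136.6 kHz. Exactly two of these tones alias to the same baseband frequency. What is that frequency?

28 kHz

fs/2 = 28.8 kHz.
29.6 kHz > fs/2 = 28.8 kHz, folds to fs − 29.6 kHz = 28 kHz.
144.8 kHz mod fs = 29.6 kHz.
29.6 kHz > fs/2 = 28.8 kHz, folds to fs − 29.6 kHz = 28 kHz.
136.6 kHz mod fs = 21.4 kHz.
21.4 kHz ≤ fs/2 = 28.8 kHz, appears at 21.4 kHz.
29.6 kHz and 144.8 kHz both map to 28 kHz.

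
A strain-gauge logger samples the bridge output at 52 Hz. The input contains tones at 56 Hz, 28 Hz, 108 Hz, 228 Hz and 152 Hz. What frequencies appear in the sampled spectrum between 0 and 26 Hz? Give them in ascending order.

fs/2 = 26 Hz.
56 Hz mod fs = 4 Hz.
4 Hz ≤ fs/2 = 26 Hz, appears at 4 Hz.
28 Hz > fs/2 = 26 Hz, folds to fs − 28 Hz = 24 Hz.
108 Hz mod fs = 4 Hz.
4 Hz ≤ fs/2 = 26 Hz, appears at 4 Hz.
228 Hz mod fs = 20 Hz.
20 Hz ≤ fs/2 = 26 Hz, appears at 20 Hz.
152 Hz mod fs = 48 Hz.
48 Hz > fs/2 = 26 Hz, folds to fs − 48 Hz = 4 Hz.
Distinct values: {4 Hz, 20 Hz, 24 Hz}.

4 Hz, 20 Hz, 24 Hz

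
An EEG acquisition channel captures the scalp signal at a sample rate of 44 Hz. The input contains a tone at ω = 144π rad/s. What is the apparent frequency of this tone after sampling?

16 Hz

ω = 144π rad/s → f = ω/(2π) = 72 Hz.
72 Hz mod fs = 28 Hz.
28 Hz > fs/2 = 22 Hz, folds to fs − 28 Hz = 16 Hz.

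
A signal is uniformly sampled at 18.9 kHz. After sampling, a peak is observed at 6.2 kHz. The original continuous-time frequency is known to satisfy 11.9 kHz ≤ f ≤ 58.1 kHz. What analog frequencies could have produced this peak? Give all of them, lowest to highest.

12.7 kHz, 25.1 kHz, 31.6 kHz, 44 kHz, 50.5 kHz

Frequencies that alias to 6.2 kHz are k·fs ± 6.2 kHz for integer k ≥ 0.
k=0: 6.2 kHz.
k=1: 12.7 kHz, 25.1 kHz.
k=2: 31.6 kHz, 44 kHz.
k=3: 50.5 kHz, 62.9 kHz.
k=4: 69.4 kHz, 81.8 kHz.
Within [11.9 kHz, 58.1 kHz]: 12.7 kHz, 25.1 kHz, 31.6 kHz, 44 kHz, 50.5 kHz.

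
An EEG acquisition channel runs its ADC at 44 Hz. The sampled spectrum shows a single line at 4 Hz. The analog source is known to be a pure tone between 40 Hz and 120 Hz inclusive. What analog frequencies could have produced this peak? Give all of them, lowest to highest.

40 Hz, 48 Hz, 84 Hz, 92 Hz

Frequencies that alias to 4 Hz are k·fs ± 4 Hz for integer k ≥ 0.
k=0: 4 Hz.
k=1: 40 Hz, 48 Hz.
k=2: 84 Hz, 92 Hz.
k=3: 128 Hz, 136 Hz.
Within [40 Hz, 120 Hz]: 40 Hz, 48 Hz, 84 Hz, 92 Hz.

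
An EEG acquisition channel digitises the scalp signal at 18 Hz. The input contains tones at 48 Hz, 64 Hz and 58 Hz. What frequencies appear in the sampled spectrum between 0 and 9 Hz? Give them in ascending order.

4 Hz, 6 Hz, 8 Hz

fs/2 = 9 Hz.
48 Hz mod fs = 12 Hz.
12 Hz > fs/2 = 9 Hz, folds to fs − 12 Hz = 6 Hz.
64 Hz mod fs = 10 Hz.
10 Hz > fs/2 = 9 Hz, folds to fs − 10 Hz = 8 Hz.
58 Hz mod fs = 4 Hz.
4 Hz ≤ fs/2 = 9 Hz, appears at 4 Hz.
Distinct values: {4 Hz, 6 Hz, 8 Hz}.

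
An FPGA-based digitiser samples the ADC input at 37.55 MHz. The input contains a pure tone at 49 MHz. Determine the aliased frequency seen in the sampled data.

11.45 MHz

49 MHz mod fs = 11.45 MHz.
11.45 MHz ≤ fs/2 = 18.775 MHz, appears at 11.45 MHz.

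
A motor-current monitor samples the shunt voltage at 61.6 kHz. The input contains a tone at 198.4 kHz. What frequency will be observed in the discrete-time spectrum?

13.6 kHz

198.4 kHz mod fs = 13.6 kHz.
13.6 kHz ≤ fs/2 = 30.8 kHz, appears at 13.6 kHz.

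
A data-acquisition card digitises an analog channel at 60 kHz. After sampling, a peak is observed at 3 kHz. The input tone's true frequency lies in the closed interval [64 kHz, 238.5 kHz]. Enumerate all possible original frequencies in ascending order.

117 kHz, 123 kHz, 177 kHz, 183 kHz, 237 kHz

Frequencies that alias to 3 kHz are k·fs ± 3 kHz for integer k ≥ 0.
k=0: 3 kHz.
k=1: 57 kHz, 63 kHz.
k=2: 117 kHz, 123 kHz.
k=3: 177 kHz, 183 kHz.
k=4: 237 kHz, 243 kHz.
k=5: 297 kHz, 303 kHz.
Within [64 kHz, 238.5 kHz]: 117 kHz, 123 kHz, 177 kHz, 183 kHz, 237 kHz.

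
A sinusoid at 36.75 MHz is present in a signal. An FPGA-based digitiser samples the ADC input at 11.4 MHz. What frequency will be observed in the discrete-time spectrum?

2.55 MHz

36.75 MHz mod fs = 2.55 MHz.
2.55 MHz ≤ fs/2 = 5.7 MHz, appears at 2.55 MHz.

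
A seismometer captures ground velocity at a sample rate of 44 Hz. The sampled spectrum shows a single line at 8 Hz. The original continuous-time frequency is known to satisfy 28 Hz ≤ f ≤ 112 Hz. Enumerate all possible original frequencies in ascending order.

36 Hz, 52 Hz, 80 Hz, 96 Hz

Frequencies that alias to 8 Hz are k·fs ± 8 Hz for integer k ≥ 0.
k=0: 8 Hz.
k=1: 36 Hz, 52 Hz.
k=2: 80 Hz, 96 Hz.
k=3: 124 Hz, 140 Hz.
Within [28 Hz, 112 Hz]: 36 Hz, 52 Hz, 80 Hz, 96 Hz.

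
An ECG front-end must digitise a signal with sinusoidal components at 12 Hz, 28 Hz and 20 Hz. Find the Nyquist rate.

Highest-frequency component: 28 Hz.
Nyquist rate = 2 × 28 Hz = 56 Hz.

56 Hz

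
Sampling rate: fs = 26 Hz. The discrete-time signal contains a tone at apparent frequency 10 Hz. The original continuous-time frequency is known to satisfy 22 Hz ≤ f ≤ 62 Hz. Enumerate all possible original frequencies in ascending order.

Frequencies that alias to 10 Hz are k·fs ± 10 Hz for integer k ≥ 0.
k=0: 10 Hz.
k=1: 16 Hz, 36 Hz.
k=2: 42 Hz, 62 Hz.
k=3: 68 Hz, 88 Hz.
Within [22 Hz, 62 Hz]: 36 Hz, 42 Hz, 62 Hz.

36 Hz, 42 Hz, 62 Hz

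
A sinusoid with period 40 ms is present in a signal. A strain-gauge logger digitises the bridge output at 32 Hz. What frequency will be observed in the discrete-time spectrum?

T = 40 ms → f = 1/T = 25 Hz.
25 Hz > fs/2 = 16 Hz, folds to fs − 25 Hz = 7 Hz.

7 Hz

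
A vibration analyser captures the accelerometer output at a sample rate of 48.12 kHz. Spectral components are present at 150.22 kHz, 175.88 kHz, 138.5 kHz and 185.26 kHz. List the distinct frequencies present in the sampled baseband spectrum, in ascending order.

5.86 kHz, 7.22 kHz, 16.6 kHz

fs/2 = 24.06 kHz.
150.22 kHz mod fs = 5.86 kHz.
5.86 kHz ≤ fs/2 = 24.06 kHz, appears at 5.86 kHz.
175.88 kHz mod fs = 31.52 kHz.
31.52 kHz > fs/2 = 24.06 kHz, folds to fs − 31.52 kHz = 16.6 kHz.
138.5 kHz mod fs = 42.26 kHz.
42.26 kHz > fs/2 = 24.06 kHz, folds to fs − 42.26 kHz = 5.86 kHz.
185.26 kHz mod fs = 40.9 kHz.
40.9 kHz > fs/2 = 24.06 kHz, folds to fs − 40.9 kHz = 7.22 kHz.
Distinct values: {5.86 kHz, 7.22 kHz, 16.6 kHz}.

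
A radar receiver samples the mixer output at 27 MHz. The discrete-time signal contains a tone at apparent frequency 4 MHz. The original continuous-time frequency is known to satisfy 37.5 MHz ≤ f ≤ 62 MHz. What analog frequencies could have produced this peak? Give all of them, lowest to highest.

50 MHz, 58 MHz

Frequencies that alias to 4 MHz are k·fs ± 4 MHz for integer k ≥ 0.
k=0: 4 MHz.
k=1: 23 MHz, 31 MHz.
k=2: 50 MHz, 58 MHz.
k=3: 77 MHz, 85 MHz.
Within [37.5 MHz, 62 MHz]: 50 MHz, 58 MHz.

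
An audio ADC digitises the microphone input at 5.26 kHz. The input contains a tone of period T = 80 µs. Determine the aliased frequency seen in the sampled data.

1.98 kHz

T = 80 µs → f = 1/T = 12.5 kHz.
12.5 kHz mod fs = 1.98 kHz.
1.98 kHz ≤ fs/2 = 2.63 kHz, appears at 1.98 kHz.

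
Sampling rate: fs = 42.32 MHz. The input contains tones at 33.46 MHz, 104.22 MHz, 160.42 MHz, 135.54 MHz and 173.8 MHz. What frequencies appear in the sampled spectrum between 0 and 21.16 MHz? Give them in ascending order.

fs/2 = 21.16 MHz.
33.46 MHz > fs/2 = 21.16 MHz, folds to fs − 33.46 MHz = 8.86 MHz.
104.22 MHz mod fs = 19.58 MHz.
19.58 MHz ≤ fs/2 = 21.16 MHz, appears at 19.58 MHz.
160.42 MHz mod fs = 33.46 MHz.
33.46 MHz > fs/2 = 21.16 MHz, folds to fs − 33.46 MHz = 8.86 MHz.
135.54 MHz mod fs = 8.58 MHz.
8.58 MHz ≤ fs/2 = 21.16 MHz, appears at 8.58 MHz.
173.8 MHz mod fs = 4.52 MHz.
4.52 MHz ≤ fs/2 = 21.16 MHz, appears at 4.52 MHz.
Distinct values: {4.52 MHz, 8.58 MHz, 8.86 MHz, 19.58 MHz}.

4.52 MHz, 8.58 MHz, 8.86 MHz, 19.58 MHz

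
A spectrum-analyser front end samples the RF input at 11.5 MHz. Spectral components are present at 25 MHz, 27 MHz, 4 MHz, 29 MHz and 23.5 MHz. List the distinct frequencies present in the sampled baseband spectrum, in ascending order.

0.5 MHz, 2 MHz, 4 MHz, 5.5 MHz

fs/2 = 5.75 MHz.
25 MHz mod fs = 2 MHz.
2 MHz ≤ fs/2 = 5.75 MHz, appears at 2 MHz.
27 MHz mod fs = 4 MHz.
4 MHz ≤ fs/2 = 5.75 MHz, appears at 4 MHz.
4 MHz ≤ fs/2 = 5.75 MHz, passes unchanged.
29 MHz mod fs = 6 MHz.
6 MHz > fs/2 = 5.75 MHz, folds to fs − 6 MHz = 5.5 MHz.
23.5 MHz mod fs = 0.5 MHz.
0.5 MHz ≤ fs/2 = 5.75 MHz, appears at 0.5 MHz.
Distinct values: {0.5 MHz, 2 MHz, 4 MHz, 5.5 MHz}.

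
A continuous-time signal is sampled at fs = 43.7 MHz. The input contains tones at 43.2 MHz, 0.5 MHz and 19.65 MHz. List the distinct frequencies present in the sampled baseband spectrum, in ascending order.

0.5 MHz, 19.65 MHz

fs/2 = 21.85 MHz.
43.2 MHz > fs/2 = 21.85 MHz, folds to fs − 43.2 MHz = 0.5 MHz.
0.5 MHz ≤ fs/2 = 21.85 MHz, passes unchanged.
19.65 MHz ≤ fs/2 = 21.85 MHz, passes unchanged.
Distinct values: {0.5 MHz, 19.65 MHz}.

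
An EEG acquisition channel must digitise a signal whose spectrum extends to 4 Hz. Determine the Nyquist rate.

Nyquist rate = 2 × 4 Hz = 8 Hz.

8 Hz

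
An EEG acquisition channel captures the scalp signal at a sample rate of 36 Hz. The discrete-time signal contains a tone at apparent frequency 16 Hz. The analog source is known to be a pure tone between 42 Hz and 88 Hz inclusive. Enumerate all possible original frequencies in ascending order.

Frequencies that alias to 16 Hz are k·fs ± 16 Hz for integer k ≥ 0.
k=0: 16 Hz.
k=1: 20 Hz, 52 Hz.
k=2: 56 Hz, 88 Hz.
k=3: 92 Hz, 124 Hz.
Within [42 Hz, 88 Hz]: 52 Hz, 56 Hz, 88 Hz.

52 Hz, 56 Hz, 88 Hz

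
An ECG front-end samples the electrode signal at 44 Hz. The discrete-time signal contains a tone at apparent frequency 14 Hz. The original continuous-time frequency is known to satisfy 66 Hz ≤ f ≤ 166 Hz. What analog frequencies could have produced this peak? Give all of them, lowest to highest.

Frequencies that alias to 14 Hz are k·fs ± 14 Hz for integer k ≥ 0.
k=0: 14 Hz.
k=1: 30 Hz, 58 Hz.
k=2: 74 Hz, 102 Hz.
k=3: 118 Hz, 146 Hz.
k=4: 162 Hz, 190 Hz.
k=5: 206 Hz, 234 Hz.
Within [66 Hz, 166 Hz]: 74 Hz, 102 Hz, 118 Hz, 146 Hz, 162 Hz.

74 Hz, 102 Hz, 118 Hz, 146 Hz, 162 Hz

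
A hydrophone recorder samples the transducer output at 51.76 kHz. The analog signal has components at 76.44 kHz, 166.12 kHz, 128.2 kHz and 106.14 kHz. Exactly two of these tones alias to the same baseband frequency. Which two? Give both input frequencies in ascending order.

fs/2 = 25.88 kHz.
76.44 kHz mod fs = 24.68 kHz.
24.68 kHz ≤ fs/2 = 25.88 kHz, appears at 24.68 kHz.
166.12 kHz mod fs = 10.84 kHz.
10.84 kHz ≤ fs/2 = 25.88 kHz, appears at 10.84 kHz.
128.2 kHz mod fs = 24.68 kHz.
24.68 kHz ≤ fs/2 = 25.88 kHz, appears at 24.68 kHz.
106.14 kHz mod fs = 2.62 kHz.
2.62 kHz ≤ fs/2 = 25.88 kHz, appears at 2.62 kHz.
76.44 kHz and 128.2 kHz both map to 24.68 kHz.

76.44 kHz, 128.2 kHz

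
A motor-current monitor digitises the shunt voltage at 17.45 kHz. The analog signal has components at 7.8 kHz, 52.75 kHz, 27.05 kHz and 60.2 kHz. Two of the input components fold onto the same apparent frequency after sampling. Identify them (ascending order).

fs/2 = 8.725 kHz.
7.8 kHz ≤ fs/2 = 8.725 kHz, passes unchanged.
52.75 kHz mod fs = 0.4 kHz.
0.4 kHz ≤ fs/2 = 8.725 kHz, appears at 0.4 kHz.
27.05 kHz mod fs = 9.6 kHz.
9.6 kHz > fs/2 = 8.725 kHz, folds to fs − 9.6 kHz = 7.85 kHz.
60.2 kHz mod fs = 7.85 kHz.
7.85 kHz ≤ fs/2 = 8.725 kHz, appears at 7.85 kHz.
27.05 kHz and 60.2 kHz both map to 7.85 kHz.

27.05 kHz, 60.2 kHz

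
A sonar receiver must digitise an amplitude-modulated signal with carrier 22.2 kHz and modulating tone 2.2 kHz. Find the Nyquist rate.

AM sidebands sit at fc ± fm = 20 kHz and 24.4 kHz.
Highest-frequency component: 24.4 kHz.
Nyquist rate = 2 × 24.4 kHz = 48.8 kHz.

48.8 kHz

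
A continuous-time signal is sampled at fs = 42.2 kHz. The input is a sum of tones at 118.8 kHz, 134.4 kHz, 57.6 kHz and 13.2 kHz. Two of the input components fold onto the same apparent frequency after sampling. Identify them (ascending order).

118.8 kHz, 134.4 kHz

fs/2 = 21.1 kHz.
118.8 kHz mod fs = 34.4 kHz.
34.4 kHz > fs/2 = 21.1 kHz, folds to fs − 34.4 kHz = 7.8 kHz.
134.4 kHz mod fs = 7.8 kHz.
7.8 kHz ≤ fs/2 = 21.1 kHz, appears at 7.8 kHz.
57.6 kHz mod fs = 15.4 kHz.
15.4 kHz ≤ fs/2 = 21.1 kHz, appears at 15.4 kHz.
13.2 kHz ≤ fs/2 = 21.1 kHz, passes unchanged.
118.8 kHz and 134.4 kHz both map to 7.8 kHz.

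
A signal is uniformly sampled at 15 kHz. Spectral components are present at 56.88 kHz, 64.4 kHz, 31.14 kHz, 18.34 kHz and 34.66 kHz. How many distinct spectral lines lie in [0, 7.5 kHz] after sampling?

5

fs/2 = 7.5 kHz.
56.88 kHz mod fs = 11.88 kHz.
11.88 kHz > fs/2 = 7.5 kHz, folds to fs − 11.88 kHz = 3.12 kHz.
64.4 kHz mod fs = 4.4 kHz.
4.4 kHz ≤ fs/2 = 7.5 kHz, appears at 4.4 kHz.
31.14 kHz mod fs = 1.14 kHz.
1.14 kHz ≤ fs/2 = 7.5 kHz, appears at 1.14 kHz.
18.34 kHz mod fs = 3.34 kHz.
3.34 kHz ≤ fs/2 = 7.5 kHz, appears at 3.34 kHz.
34.66 kHz mod fs = 4.66 kHz.
4.66 kHz ≤ fs/2 = 7.5 kHz, appears at 4.66 kHz.
Distinct values: {1.14 kHz, 3.12 kHz, 3.34 kHz, 4.4 kHz, 4.66 kHz} → 5.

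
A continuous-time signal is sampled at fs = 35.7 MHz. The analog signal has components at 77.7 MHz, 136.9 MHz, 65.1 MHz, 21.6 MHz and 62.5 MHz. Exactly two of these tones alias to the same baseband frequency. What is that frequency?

6.3 MHz

fs/2 = 17.85 MHz.
77.7 MHz mod fs = 6.3 MHz.
6.3 MHz ≤ fs/2 = 17.85 MHz, appears at 6.3 MHz.
136.9 MHz mod fs = 29.8 MHz.
29.8 MHz > fs/2 = 17.85 MHz, folds to fs − 29.8 MHz = 5.9 MHz.
65.1 MHz mod fs = 29.4 MHz.
29.4 MHz > fs/2 = 17.85 MHz, folds to fs − 29.4 MHz = 6.3 MHz.
21.6 MHz > fs/2 = 17.85 MHz, folds to fs − 21.6 MHz = 14.1 MHz.
62.5 MHz mod fs = 26.8 MHz.
26.8 MHz > fs/2 = 17.85 MHz, folds to fs − 26.8 MHz = 8.9 MHz.
65.1 MHz and 77.7 MHz both map to 6.3 MHz.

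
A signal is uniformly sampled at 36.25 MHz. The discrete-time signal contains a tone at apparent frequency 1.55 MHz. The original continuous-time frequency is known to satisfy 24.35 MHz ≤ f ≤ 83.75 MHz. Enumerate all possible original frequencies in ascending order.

Frequencies that alias to 1.55 MHz are k·fs ± 1.55 MHz for integer k ≥ 0.
k=0: 1.55 MHz.
k=1: 34.7 MHz, 37.8 MHz.
k=2: 70.95 MHz, 74.05 MHz.
k=3: 107.2 MHz, 110.3 MHz.
Within [24.35 MHz, 83.75 MHz]: 34.7 MHz, 37.8 MHz, 70.95 MHz, 74.05 MHz.

34.7 MHz, 37.8 MHz, 70.95 MHz, 74.05 MHz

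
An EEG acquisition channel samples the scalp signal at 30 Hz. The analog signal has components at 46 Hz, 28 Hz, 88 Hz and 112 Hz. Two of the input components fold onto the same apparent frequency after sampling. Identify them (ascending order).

28 Hz, 88 Hz

fs/2 = 15 Hz.
46 Hz mod fs = 16 Hz.
16 Hz > fs/2 = 15 Hz, folds to fs − 16 Hz = 14 Hz.
28 Hz > fs/2 = 15 Hz, folds to fs − 28 Hz = 2 Hz.
88 Hz mod fs = 28 Hz.
28 Hz > fs/2 = 15 Hz, folds to fs − 28 Hz = 2 Hz.
112 Hz mod fs = 22 Hz.
22 Hz > fs/2 = 15 Hz, folds to fs − 22 Hz = 8 Hz.
28 Hz and 88 Hz both map to 2 Hz.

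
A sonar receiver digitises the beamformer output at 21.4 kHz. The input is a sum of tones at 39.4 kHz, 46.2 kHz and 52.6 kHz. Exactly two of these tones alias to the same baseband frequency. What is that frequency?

fs/2 = 10.7 kHz.
39.4 kHz mod fs = 18 kHz.
18 kHz > fs/2 = 10.7 kHz, folds to fs − 18 kHz = 3.4 kHz.
46.2 kHz mod fs = 3.4 kHz.
3.4 kHz ≤ fs/2 = 10.7 kHz, appears at 3.4 kHz.
52.6 kHz mod fs = 9.8 kHz.
9.8 kHz ≤ fs/2 = 10.7 kHz, appears at 9.8 kHz.
39.4 kHz and 46.2 kHz both map to 3.4 kHz.

3.4 kHz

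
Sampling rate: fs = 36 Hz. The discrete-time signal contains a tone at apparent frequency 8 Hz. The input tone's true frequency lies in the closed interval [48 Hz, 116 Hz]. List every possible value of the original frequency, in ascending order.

Frequencies that alias to 8 Hz are k·fs ± 8 Hz for integer k ≥ 0.
k=0: 8 Hz.
k=1: 28 Hz, 44 Hz.
k=2: 64 Hz, 80 Hz.
k=3: 100 Hz, 116 Hz.
k=4: 136 Hz, 152 Hz.
Within [48 Hz, 116 Hz]: 64 Hz, 80 Hz, 100 Hz, 116 Hz.

64 Hz, 80 Hz, 100 Hz, 116 Hz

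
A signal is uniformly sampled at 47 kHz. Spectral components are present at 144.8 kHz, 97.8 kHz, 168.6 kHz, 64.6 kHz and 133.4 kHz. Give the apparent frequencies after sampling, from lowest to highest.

fs/2 = 23.5 kHz.
144.8 kHz mod fs = 3.8 kHz.
3.8 kHz ≤ fs/2 = 23.5 kHz, appears at 3.8 kHz.
97.8 kHz mod fs = 3.8 kHz.
3.8 kHz ≤ fs/2 = 23.5 kHz, appears at 3.8 kHz.
168.6 kHz mod fs = 27.6 kHz.
27.6 kHz > fs/2 = 23.5 kHz, folds to fs − 27.6 kHz = 19.4 kHz.
64.6 kHz mod fs = 17.6 kHz.
17.6 kHz ≤ fs/2 = 23.5 kHz, appears at 17.6 kHz.
133.4 kHz mod fs = 39.4 kHz.
39.4 kHz > fs/2 = 23.5 kHz, folds to fs − 39.4 kHz = 7.6 kHz.
Distinct values: {3.8 kHz, 7.6 kHz, 17.6 kHz, 19.4 kHz}.

3.8 kHz, 7.6 kHz, 17.6 kHz, 19.4 kHz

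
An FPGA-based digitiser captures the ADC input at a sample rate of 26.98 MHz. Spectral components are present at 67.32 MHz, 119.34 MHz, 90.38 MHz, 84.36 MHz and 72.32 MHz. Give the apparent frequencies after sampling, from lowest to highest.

fs/2 = 13.49 MHz.
67.32 MHz mod fs = 13.36 MHz.
13.36 MHz ≤ fs/2 = 13.49 MHz, appears at 13.36 MHz.
119.34 MHz mod fs = 11.42 MHz.
11.42 MHz ≤ fs/2 = 13.49 MHz, appears at 11.42 MHz.
90.38 MHz mod fs = 9.44 MHz.
9.44 MHz ≤ fs/2 = 13.49 MHz, appears at 9.44 MHz.
84.36 MHz mod fs = 3.42 MHz.
3.42 MHz ≤ fs/2 = 13.49 MHz, appears at 3.42 MHz.
72.32 MHz mod fs = 18.36 MHz.
18.36 MHz > fs/2 = 13.49 MHz, folds to fs − 18.36 MHz = 8.62 MHz.
Distinct values: {3.42 MHz, 8.62 MHz, 9.44 MHz, 11.42 MHz, 13.36 MHz}.

3.42 MHz, 8.62 MHz, 9.44 MHz, 11.42 MHz, 13.36 MHz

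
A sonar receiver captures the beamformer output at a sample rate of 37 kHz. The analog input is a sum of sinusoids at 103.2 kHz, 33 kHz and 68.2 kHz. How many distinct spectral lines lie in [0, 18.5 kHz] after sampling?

fs/2 = 18.5 kHz.
103.2 kHz mod fs = 29.2 kHz.
29.2 kHz > fs/2 = 18.5 kHz, folds to fs − 29.2 kHz = 7.8 kHz.
33 kHz > fs/2 = 18.5 kHz, folds to fs − 33 kHz = 4 kHz.
68.2 kHz mod fs = 31.2 kHz.
31.2 kHz > fs/2 = 18.5 kHz, folds to fs − 31.2 kHz = 5.8 kHz.
Distinct values: {4 kHz, 5.8 kHz, 7.8 kHz} → 3.

3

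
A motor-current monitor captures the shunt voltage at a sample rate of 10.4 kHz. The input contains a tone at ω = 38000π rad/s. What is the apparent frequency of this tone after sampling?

ω = 38000π rad/s → f = ω/(2π) = 19000 Hz = 19 kHz.
19 kHz mod fs = 8.6 kHz.
8.6 kHz > fs/2 = 5.2 kHz, folds to fs − 8.6 kHz = 1.8 kHz.

1.8 kHz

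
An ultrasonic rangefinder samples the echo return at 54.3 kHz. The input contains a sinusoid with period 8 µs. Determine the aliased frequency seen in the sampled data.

T = 8 µs → f = 1/T = 125 kHz.
125 kHz mod fs = 16.4 kHz.
16.4 kHz ≤ fs/2 = 27.15 kHz, appears at 16.4 kHz.

16.4 kHz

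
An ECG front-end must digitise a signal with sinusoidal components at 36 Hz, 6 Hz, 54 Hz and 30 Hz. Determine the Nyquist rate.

108 Hz

Highest-frequency component: 54 Hz.
Nyquist rate = 2 × 54 Hz = 108 Hz.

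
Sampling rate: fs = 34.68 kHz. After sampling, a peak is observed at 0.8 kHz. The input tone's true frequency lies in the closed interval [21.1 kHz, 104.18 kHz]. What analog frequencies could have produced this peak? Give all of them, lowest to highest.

33.88 kHz, 35.48 kHz, 68.56 kHz, 70.16 kHz, 103.24 kHz

Frequencies that alias to 0.8 kHz are k·fs ± 0.8 kHz for integer k ≥ 0.
k=0: 0.8 kHz.
k=1: 33.88 kHz, 35.48 kHz.
k=2: 68.56 kHz, 70.16 kHz.
k=3: 103.24 kHz, 104.84 kHz.
k=4: 137.92 kHz, 139.52 kHz.
Within [21.1 kHz, 104.18 kHz]: 33.88 kHz, 35.48 kHz, 68.56 kHz, 70.16 kHz, 103.24 kHz.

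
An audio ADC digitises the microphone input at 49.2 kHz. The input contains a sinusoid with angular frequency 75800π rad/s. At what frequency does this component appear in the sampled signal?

11.3 kHz

ω = 75800π rad/s → f = ω/(2π) = 37900 Hz = 37.9 kHz.
37.9 kHz > fs/2 = 24.6 kHz, folds to fs − 37.9 kHz = 11.3 kHz.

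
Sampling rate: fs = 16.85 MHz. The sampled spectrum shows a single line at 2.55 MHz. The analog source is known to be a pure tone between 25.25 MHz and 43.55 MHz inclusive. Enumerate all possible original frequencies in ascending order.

31.15 MHz, 36.25 MHz

Frequencies that alias to 2.55 MHz are k·fs ± 2.55 MHz for integer k ≥ 0.
k=0: 2.55 MHz.
k=1: 14.3 MHz, 19.4 MHz.
k=2: 31.15 MHz, 36.25 MHz.
k=3: 48 MHz, 53.1 MHz.
Within [25.25 MHz, 43.55 MHz]: 31.15 MHz, 36.25 MHz.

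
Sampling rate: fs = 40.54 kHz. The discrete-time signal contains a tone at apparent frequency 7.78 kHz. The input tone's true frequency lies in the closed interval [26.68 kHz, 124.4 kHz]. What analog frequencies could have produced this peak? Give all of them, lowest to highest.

32.76 kHz, 48.32 kHz, 73.3 kHz, 88.86 kHz, 113.84 kHz

Frequencies that alias to 7.78 kHz are k·fs ± 7.78 kHz for integer k ≥ 0.
k=0: 7.78 kHz.
k=1: 32.76 kHz, 48.32 kHz.
k=2: 73.3 kHz, 88.86 kHz.
k=3: 113.84 kHz, 129.4 kHz.
k=4: 154.38 kHz, 169.94 kHz.
Within [26.68 kHz, 124.4 kHz]: 32.76 kHz, 48.32 kHz, 73.3 kHz, 88.86 kHz, 113.84 kHz.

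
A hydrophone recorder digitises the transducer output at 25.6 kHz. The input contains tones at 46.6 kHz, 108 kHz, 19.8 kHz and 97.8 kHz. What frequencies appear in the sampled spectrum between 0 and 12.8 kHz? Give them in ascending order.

fs/2 = 12.8 kHz.
46.6 kHz mod fs = 21 kHz.
21 kHz > fs/2 = 12.8 kHz, folds to fs − 21 kHz = 4.6 kHz.
108 kHz mod fs = 5.6 kHz.
5.6 kHz ≤ fs/2 = 12.8 kHz, appears at 5.6 kHz.
19.8 kHz > fs/2 = 12.8 kHz, folds to fs − 19.8 kHz = 5.8 kHz.
97.8 kHz mod fs = 21 kHz.
21 kHz > fs/2 = 12.8 kHz, folds to fs − 21 kHz = 4.6 kHz.
Distinct values: {4.6 kHz, 5.6 kHz, 5.8 kHz}.

4.6 kHz, 5.6 kHz, 5.8 kHz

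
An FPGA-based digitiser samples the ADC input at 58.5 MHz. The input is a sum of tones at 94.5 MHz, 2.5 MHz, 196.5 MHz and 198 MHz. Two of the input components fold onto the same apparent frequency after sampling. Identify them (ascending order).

94.5 MHz, 198 MHz

fs/2 = 29.25 MHz.
94.5 MHz mod fs = 36 MHz.
36 MHz > fs/2 = 29.25 MHz, folds to fs − 36 MHz = 22.5 MHz.
2.5 MHz ≤ fs/2 = 29.25 MHz, passes unchanged.
196.5 MHz mod fs = 21 MHz.
21 MHz ≤ fs/2 = 29.25 MHz, appears at 21 MHz.
198 MHz mod fs = 22.5 MHz.
22.5 MHz ≤ fs/2 = 29.25 MHz, appears at 22.5 MHz.
94.5 MHz and 198 MHz both map to 22.5 MHz.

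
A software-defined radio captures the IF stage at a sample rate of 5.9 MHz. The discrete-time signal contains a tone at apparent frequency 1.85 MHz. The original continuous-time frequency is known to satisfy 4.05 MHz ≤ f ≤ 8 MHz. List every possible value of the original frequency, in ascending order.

Frequencies that alias to 1.85 MHz are k·fs ± 1.85 MHz for integer k ≥ 0.
k=0: 1.85 MHz.
k=1: 4.05 MHz, 7.75 MHz.
k=2: 9.95 MHz, 13.65 MHz.
Within [4.05 MHz, 8 MHz]: 4.05 MHz, 7.75 MHz.

4.05 MHz, 7.75 MHz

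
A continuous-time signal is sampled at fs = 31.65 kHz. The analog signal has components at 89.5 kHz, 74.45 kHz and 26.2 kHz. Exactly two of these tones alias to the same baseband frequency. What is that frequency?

fs/2 = 15.825 kHz.
89.5 kHz mod fs = 26.2 kHz.
26.2 kHz > fs/2 = 15.825 kHz, folds to fs − 26.2 kHz = 5.45 kHz.
74.45 kHz mod fs = 11.15 kHz.
11.15 kHz ≤ fs/2 = 15.825 kHz, appears at 11.15 kHz.
26.2 kHz > fs/2 = 15.825 kHz, folds to fs − 26.2 kHz = 5.45 kHz.
26.2 kHz and 89.5 kHz both map to 5.45 kHz.

5.45 kHz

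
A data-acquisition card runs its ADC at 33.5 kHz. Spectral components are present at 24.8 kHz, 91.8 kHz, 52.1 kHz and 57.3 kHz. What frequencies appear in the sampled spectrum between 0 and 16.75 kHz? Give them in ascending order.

8.7 kHz, 9.7 kHz, 14.9 kHz

fs/2 = 16.75 kHz.
24.8 kHz > fs/2 = 16.75 kHz, folds to fs − 24.8 kHz = 8.7 kHz.
91.8 kHz mod fs = 24.8 kHz.
24.8 kHz > fs/2 = 16.75 kHz, folds to fs − 24.8 kHz = 8.7 kHz.
52.1 kHz mod fs = 18.6 kHz.
18.6 kHz > fs/2 = 16.75 kHz, folds to fs − 18.6 kHz = 14.9 kHz.
57.3 kHz mod fs = 23.8 kHz.
23.8 kHz > fs/2 = 16.75 kHz, folds to fs − 23.8 kHz = 9.7 kHz.
Distinct values: {8.7 kHz, 9.7 kHz, 14.9 kHz}.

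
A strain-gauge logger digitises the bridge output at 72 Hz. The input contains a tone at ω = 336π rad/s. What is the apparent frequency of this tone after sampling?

ω = 336π rad/s → f = ω/(2π) = 168 Hz.
168 Hz mod fs = 24 Hz.
24 Hz ≤ fs/2 = 36 Hz, appears at 24 Hz.

24 Hz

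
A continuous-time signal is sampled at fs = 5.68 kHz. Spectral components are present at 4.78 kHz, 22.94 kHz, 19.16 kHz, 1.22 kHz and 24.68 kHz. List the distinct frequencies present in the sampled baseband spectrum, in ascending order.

0.22 kHz, 0.9 kHz, 1.22 kHz, 1.96 kHz, 2.12 kHz

fs/2 = 2.84 kHz.
4.78 kHz > fs/2 = 2.84 kHz, folds to fs − 4.78 kHz = 0.9 kHz.
22.94 kHz mod fs = 0.22 kHz.
0.22 kHz ≤ fs/2 = 2.84 kHz, appears at 0.22 kHz.
19.16 kHz mod fs = 2.12 kHz.
2.12 kHz ≤ fs/2 = 2.84 kHz, appears at 2.12 kHz.
1.22 kHz ≤ fs/2 = 2.84 kHz, passes unchanged.
24.68 kHz mod fs = 1.96 kHz.
1.96 kHz ≤ fs/2 = 2.84 kHz, appears at 1.96 kHz.
Distinct values: {0.22 kHz, 0.9 kHz, 1.22 kHz, 1.96 kHz, 2.12 kHz}.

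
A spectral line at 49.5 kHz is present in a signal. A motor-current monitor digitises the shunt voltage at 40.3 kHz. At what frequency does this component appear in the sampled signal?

9.2 kHz

49.5 kHz mod fs = 9.2 kHz.
9.2 kHz ≤ fs/2 = 20.15 kHz, appears at 9.2 kHz.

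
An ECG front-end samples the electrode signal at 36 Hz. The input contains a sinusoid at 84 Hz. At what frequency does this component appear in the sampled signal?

12 Hz

84 Hz mod fs = 12 Hz.
12 Hz ≤ fs/2 = 18 Hz, appears at 12 Hz.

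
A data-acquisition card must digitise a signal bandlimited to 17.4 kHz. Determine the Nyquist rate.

34.8 kHz

Nyquist rate = 2 × 17.4 kHz = 34.8 kHz.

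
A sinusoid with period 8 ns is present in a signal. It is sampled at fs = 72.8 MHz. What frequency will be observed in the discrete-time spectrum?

20.6 MHz

T = 8 ns → f = 1/T = 125 MHz.
125 MHz mod fs = 52.2 MHz.
52.2 MHz > fs/2 = 36.4 MHz, folds to fs − 52.2 MHz = 20.6 MHz.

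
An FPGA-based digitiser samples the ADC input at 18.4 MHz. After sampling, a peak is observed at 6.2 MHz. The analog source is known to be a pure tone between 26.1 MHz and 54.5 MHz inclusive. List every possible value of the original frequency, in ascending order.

30.6 MHz, 43 MHz, 49 MHz

Frequencies that alias to 6.2 MHz are k·fs ± 6.2 MHz for integer k ≥ 0.
k=0: 6.2 MHz.
k=1: 12.2 MHz, 24.6 MHz.
k=2: 30.6 MHz, 43 MHz.
k=3: 49 MHz, 61.4 MHz.
k=4: 67.4 MHz, 79.8 MHz.
Within [26.1 MHz, 54.5 MHz]: 30.6 MHz, 43 MHz, 49 MHz.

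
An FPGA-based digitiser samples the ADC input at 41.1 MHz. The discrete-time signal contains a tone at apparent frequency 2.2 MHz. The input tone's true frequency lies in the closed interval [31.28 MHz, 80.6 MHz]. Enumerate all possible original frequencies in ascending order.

38.9 MHz, 43.3 MHz, 80 MHz

Frequencies that alias to 2.2 MHz are k·fs ± 2.2 MHz for integer k ≥ 0.
k=0: 2.2 MHz.
k=1: 38.9 MHz, 43.3 MHz.
k=2: 80 MHz, 84.4 MHz.
k=3: 121.1 MHz, 125.5 MHz.
Within [31.28 MHz, 80.6 MHz]: 38.9 MHz, 43.3 MHz, 80 MHz.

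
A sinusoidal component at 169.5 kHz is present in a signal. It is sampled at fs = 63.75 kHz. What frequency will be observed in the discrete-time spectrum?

169.5 kHz mod fs = 42 kHz.
42 kHz > fs/2 = 31.875 kHz, folds to fs − 42 kHz = 21.75 kHz.

21.75 kHz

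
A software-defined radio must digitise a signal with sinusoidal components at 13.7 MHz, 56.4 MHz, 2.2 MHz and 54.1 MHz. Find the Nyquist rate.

112.8 MHz

Highest-frequency component: 56.4 MHz.
Nyquist rate = 2 × 56.4 MHz = 112.8 MHz.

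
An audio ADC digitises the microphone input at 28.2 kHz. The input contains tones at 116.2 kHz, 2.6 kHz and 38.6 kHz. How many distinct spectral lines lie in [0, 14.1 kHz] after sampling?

3

fs/2 = 14.1 kHz.
116.2 kHz mod fs = 3.4 kHz.
3.4 kHz ≤ fs/2 = 14.1 kHz, appears at 3.4 kHz.
2.6 kHz ≤ fs/2 = 14.1 kHz, passes unchanged.
38.6 kHz mod fs = 10.4 kHz.
10.4 kHz ≤ fs/2 = 14.1 kHz, appears at 10.4 kHz.
Distinct values: {2.6 kHz, 3.4 kHz, 10.4 kHz} → 3.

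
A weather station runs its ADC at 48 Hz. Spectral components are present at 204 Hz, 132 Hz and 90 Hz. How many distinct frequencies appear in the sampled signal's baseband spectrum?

2

fs/2 = 24 Hz.
204 Hz mod fs = 12 Hz.
12 Hz ≤ fs/2 = 24 Hz, appears at 12 Hz.
132 Hz mod fs = 36 Hz.
36 Hz > fs/2 = 24 Hz, folds to fs − 36 Hz = 12 Hz.
90 Hz mod fs = 42 Hz.
42 Hz > fs/2 = 24 Hz, folds to fs − 42 Hz = 6 Hz.
Distinct values: {6 Hz, 12 Hz} → 2.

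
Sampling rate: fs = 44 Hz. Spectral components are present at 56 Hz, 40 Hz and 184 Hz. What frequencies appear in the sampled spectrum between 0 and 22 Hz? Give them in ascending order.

4 Hz, 8 Hz, 12 Hz

fs/2 = 22 Hz.
56 Hz mod fs = 12 Hz.
12 Hz ≤ fs/2 = 22 Hz, appears at 12 Hz.
40 Hz > fs/2 = 22 Hz, folds to fs − 40 Hz = 4 Hz.
184 Hz mod fs = 8 Hz.
8 Hz ≤ fs/2 = 22 Hz, appears at 8 Hz.
Distinct values: {4 Hz, 8 Hz, 12 Hz}.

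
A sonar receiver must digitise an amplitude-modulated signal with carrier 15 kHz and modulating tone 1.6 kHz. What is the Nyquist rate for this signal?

AM sidebands sit at fc ± fm = 13.4 kHz and 16.6 kHz.
Highest-frequency component: 16.6 kHz.
Nyquist rate = 2 × 16.6 kHz = 33.2 kHz.

33.2 kHz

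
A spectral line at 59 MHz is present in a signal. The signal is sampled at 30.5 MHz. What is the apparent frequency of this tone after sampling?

59 MHz mod fs = 28.5 MHz.
28.5 MHz > fs/2 = 15.25 MHz, folds to fs − 28.5 MHz = 2 MHz.

2 MHz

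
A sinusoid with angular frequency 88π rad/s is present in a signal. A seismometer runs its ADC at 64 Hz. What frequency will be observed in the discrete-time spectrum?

20 Hz

ω = 88π rad/s → f = ω/(2π) = 44 Hz.
44 Hz > fs/2 = 32 Hz, folds to fs − 44 Hz = 20 Hz.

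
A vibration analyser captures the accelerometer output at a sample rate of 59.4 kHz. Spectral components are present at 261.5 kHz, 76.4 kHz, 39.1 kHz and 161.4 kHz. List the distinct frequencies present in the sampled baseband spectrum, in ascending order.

16.8 kHz, 17 kHz, 20.3 kHz, 23.9 kHz

fs/2 = 29.7 kHz.
261.5 kHz mod fs = 23.9 kHz.
23.9 kHz ≤ fs/2 = 29.7 kHz, appears at 23.9 kHz.
76.4 kHz mod fs = 17 kHz.
17 kHz ≤ fs/2 = 29.7 kHz, appears at 17 kHz.
39.1 kHz > fs/2 = 29.7 kHz, folds to fs − 39.1 kHz = 20.3 kHz.
161.4 kHz mod fs = 42.6 kHz.
42.6 kHz > fs/2 = 29.7 kHz, folds to fs − 42.6 kHz = 16.8 kHz.
Distinct values: {16.8 kHz, 17 kHz, 20.3 kHz, 23.9 kHz}.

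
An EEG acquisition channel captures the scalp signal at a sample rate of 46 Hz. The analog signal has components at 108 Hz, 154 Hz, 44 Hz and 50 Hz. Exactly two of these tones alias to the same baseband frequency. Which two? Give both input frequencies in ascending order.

fs/2 = 23 Hz.
108 Hz mod fs = 16 Hz.
16 Hz ≤ fs/2 = 23 Hz, appears at 16 Hz.
154 Hz mod fs = 16 Hz.
16 Hz ≤ fs/2 = 23 Hz, appears at 16 Hz.
44 Hz > fs/2 = 23 Hz, folds to fs − 44 Hz = 2 Hz.
50 Hz mod fs = 4 Hz.
4 Hz ≤ fs/2 = 23 Hz, appears at 4 Hz.
108 Hz and 154 Hz both map to 16 Hz.

108 Hz, 154 Hz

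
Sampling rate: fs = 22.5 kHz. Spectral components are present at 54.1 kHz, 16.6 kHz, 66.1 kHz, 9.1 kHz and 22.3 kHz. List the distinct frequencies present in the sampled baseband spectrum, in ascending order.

0.2 kHz, 1.4 kHz, 5.9 kHz, 9.1 kHz

fs/2 = 11.25 kHz.
54.1 kHz mod fs = 9.1 kHz.
9.1 kHz ≤ fs/2 = 11.25 kHz, appears at 9.1 kHz.
16.6 kHz > fs/2 = 11.25 kHz, folds to fs − 16.6 kHz = 5.9 kHz.
66.1 kHz mod fs = 21.1 kHz.
21.1 kHz > fs/2 = 11.25 kHz, folds to fs − 21.1 kHz = 1.4 kHz.
9.1 kHz ≤ fs/2 = 11.25 kHz, passes unchanged.
22.3 kHz > fs/2 = 11.25 kHz, folds to fs − 22.3 kHz = 0.2 kHz.
Distinct values: {0.2 kHz, 1.4 kHz, 5.9 kHz, 9.1 kHz}.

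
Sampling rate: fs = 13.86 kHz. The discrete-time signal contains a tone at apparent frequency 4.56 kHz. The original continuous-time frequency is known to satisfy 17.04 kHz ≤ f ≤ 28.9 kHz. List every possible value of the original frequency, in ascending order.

18.42 kHz, 23.16 kHz

Frequencies that alias to 4.56 kHz are k·fs ± 4.56 kHz for integer k ≥ 0.
k=0: 4.56 kHz.
k=1: 9.3 kHz, 18.42 kHz.
k=2: 23.16 kHz, 32.28 kHz.
k=3: 37.02 kHz, 46.14 kHz.
Within [17.04 kHz, 28.9 kHz]: 18.42 kHz, 23.16 kHz.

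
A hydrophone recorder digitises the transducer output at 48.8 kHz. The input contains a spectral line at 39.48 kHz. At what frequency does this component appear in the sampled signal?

39.48 kHz > fs/2 = 24.4 kHz, folds to fs − 39.48 kHz = 9.32 kHz.

9.32 kHz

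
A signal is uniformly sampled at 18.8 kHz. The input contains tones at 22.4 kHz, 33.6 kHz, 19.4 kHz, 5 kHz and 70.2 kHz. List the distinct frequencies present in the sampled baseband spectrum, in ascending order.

0.6 kHz, 3.6 kHz, 4 kHz, 5 kHz

fs/2 = 9.4 kHz.
22.4 kHz mod fs = 3.6 kHz.
3.6 kHz ≤ fs/2 = 9.4 kHz, appears at 3.6 kHz.
33.6 kHz mod fs = 14.8 kHz.
14.8 kHz > fs/2 = 9.4 kHz, folds to fs − 14.8 kHz = 4 kHz.
19.4 kHz mod fs = 0.6 kHz.
0.6 kHz ≤ fs/2 = 9.4 kHz, appears at 0.6 kHz.
5 kHz ≤ fs/2 = 9.4 kHz, passes unchanged.
70.2 kHz mod fs = 13.8 kHz.
13.8 kHz > fs/2 = 9.4 kHz, folds to fs − 13.8 kHz = 5 kHz.
Distinct values: {0.6 kHz, 3.6 kHz, 4 kHz, 5 kHz}.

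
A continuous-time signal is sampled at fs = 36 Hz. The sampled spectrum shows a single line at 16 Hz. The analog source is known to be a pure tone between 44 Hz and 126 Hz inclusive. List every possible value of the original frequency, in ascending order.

Frequencies that alias to 16 Hz are k·fs ± 16 Hz for integer k ≥ 0.
k=0: 16 Hz.
k=1: 20 Hz, 52 Hz.
k=2: 56 Hz, 88 Hz.
k=3: 92 Hz, 124 Hz.
k=4: 128 Hz, 160 Hz.
Within [44 Hz, 126 Hz]: 52 Hz, 56 Hz, 88 Hz, 92 Hz, 124 Hz.

52 Hz, 56 Hz, 88 Hz, 92 Hz, 124 Hz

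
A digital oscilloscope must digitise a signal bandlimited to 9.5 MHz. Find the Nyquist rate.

19 MHz

Nyquist rate = 2 × 9.5 MHz = 19 MHz.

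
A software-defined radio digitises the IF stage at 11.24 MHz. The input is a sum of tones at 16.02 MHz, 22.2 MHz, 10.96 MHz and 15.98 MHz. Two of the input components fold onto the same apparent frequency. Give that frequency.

fs/2 = 5.62 MHz.
16.02 MHz mod fs = 4.78 MHz.
4.78 MHz ≤ fs/2 = 5.62 MHz, appears at 4.78 MHz.
22.2 MHz mod fs = 10.96 MHz.
10.96 MHz > fs/2 = 5.62 MHz, folds to fs − 10.96 MHz = 0.28 MHz.
10.96 MHz > fs/2 = 5.62 MHz, folds to fs − 10.96 MHz = 0.28 MHz.
15.98 MHz mod fs = 4.74 MHz.
4.74 MHz ≤ fs/2 = 5.62 MHz, appears at 4.74 MHz.
10.96 MHz and 22.2 MHz both map to 0.28 MHz.

0.28 MHz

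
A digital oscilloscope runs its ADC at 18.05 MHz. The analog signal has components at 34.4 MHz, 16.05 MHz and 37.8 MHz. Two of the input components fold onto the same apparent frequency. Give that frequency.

fs/2 = 9.025 MHz.
34.4 MHz mod fs = 16.35 MHz.
16.35 MHz > fs/2 = 9.025 MHz, folds to fs − 16.35 MHz = 1.7 MHz.
16.05 MHz > fs/2 = 9.025 MHz, folds to fs − 16.05 MHz = 2 MHz.
37.8 MHz mod fs = 1.7 MHz.
1.7 MHz ≤ fs/2 = 9.025 MHz, appears at 1.7 MHz.
34.4 MHz and 37.8 MHz both map to 1.7 MHz.

1.7 MHz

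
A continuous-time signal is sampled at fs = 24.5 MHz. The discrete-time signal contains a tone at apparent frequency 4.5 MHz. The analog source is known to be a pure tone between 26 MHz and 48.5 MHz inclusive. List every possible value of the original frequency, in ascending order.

29 MHz, 44.5 MHz

Frequencies that alias to 4.5 MHz are k·fs ± 4.5 MHz for integer k ≥ 0.
k=0: 4.5 MHz.
k=1: 20 MHz, 29 MHz.
k=2: 44.5 MHz, 53.5 MHz.
k=3: 69 MHz, 78 MHz.
Within [26 MHz, 48.5 MHz]: 29 MHz, 44.5 MHz.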